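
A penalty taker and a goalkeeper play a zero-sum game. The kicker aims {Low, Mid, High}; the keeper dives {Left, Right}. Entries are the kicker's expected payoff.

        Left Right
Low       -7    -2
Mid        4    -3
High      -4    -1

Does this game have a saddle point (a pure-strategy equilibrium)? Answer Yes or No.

No

Row minima: Low → -7, Mid → -3, High → -4; maximin = -3.
Column maxima: Left → 4, Right → -1; minimax = -1.
-3 ≠ -1, so no pure-strategy equilibrium exists.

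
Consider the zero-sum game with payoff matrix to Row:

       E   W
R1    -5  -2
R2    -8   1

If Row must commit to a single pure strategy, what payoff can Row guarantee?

Row minima: R1 → -5, R2 → -8.
The best of these is -5.

-5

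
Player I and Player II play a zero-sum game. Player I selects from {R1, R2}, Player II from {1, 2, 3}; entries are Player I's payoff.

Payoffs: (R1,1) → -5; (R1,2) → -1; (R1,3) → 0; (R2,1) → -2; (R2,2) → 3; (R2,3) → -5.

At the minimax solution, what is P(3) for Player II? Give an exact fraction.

Row minima: R1 → -5, R2 → -5; maximin = -5.
Column maxima: 1 → -2, 2 → 3, 3 → 0; minimax = -2.
-5 ≠ -2, so there is no saddle point; optimal play is mixed.
2 is strictly dominated by 1 (it gives Player I strictly more in every row), so Player II never plays it.
On the remaining 2×2 (R1, R2 vs 1, 3):
Let Player I play R1 with probability p. Expected payoff against 1: (-5)p + (-2)(1−p) = −3p − 2; against 3: 0p + (-5)(1−p) = 5p − 5.
Setting these equal: −3p − 2 = 5p − 5 ⇒ −8p = -3 ⇒ p = 3/8, and the value is (-3)·(3/8) − 2 = -25/8.
For Player II: with q = P(1), equating R1's and R2's payoffs gives −5q = 3q − 5 ⇒ q = 5/8.

3/8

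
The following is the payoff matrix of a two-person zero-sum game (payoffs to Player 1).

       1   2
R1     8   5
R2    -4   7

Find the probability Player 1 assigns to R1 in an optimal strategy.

Row minima: R1 → 5, R2 → -4; maximin = 5.
Column maxima: 1 → 8, 2 → 7; minimax = 7.
5 ≠ 7, so there is no saddle point; optimal play is mixed.
Let Player 1 play R1 with probability p. Expected payoff against 1: 8p + (-4)(1−p) = 12p − 4; against 2: 5p + 7(1−p) = −2p + 7.
Setting these equal: 12p − 4 = −2p + 7 ⇒ 14p = 11 ⇒ p = 11/14, and the value is (12)·(11/14) − 4 = 38/7.
For Player 2: with q = P(1), equating R1's and R2's payoffs gives 3q + 5 = −11q + 7 ⇒ q = 1/7.

11/14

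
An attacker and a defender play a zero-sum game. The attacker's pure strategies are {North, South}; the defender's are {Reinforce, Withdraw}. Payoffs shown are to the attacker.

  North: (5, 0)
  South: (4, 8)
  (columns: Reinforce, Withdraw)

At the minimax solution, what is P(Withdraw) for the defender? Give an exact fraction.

Row minima: North → 0, South → 4; maximin = 4.
Column maxima: Reinforce → 5, Withdraw → 8; minimax = 5.
4 ≠ 5, so there is no saddle point; optimal play is mixed.
Let the attacker play North with probability p. Expected payoff against Reinforce: 5p + 4(1−p) = p + 4; against Withdraw: 0p + 8(1−p) = −8p + 8.
Setting these equal: p + 4 = −8p + 8 ⇒ 9p = 4 ⇒ p = 4/9, and the value is (1)·(4/9) + 4 = 40/9.
For the defender: with q = P(Reinforce), equating North's and South's payoffs gives 5q = −4q + 8 ⇒ q = 8/9.

1/9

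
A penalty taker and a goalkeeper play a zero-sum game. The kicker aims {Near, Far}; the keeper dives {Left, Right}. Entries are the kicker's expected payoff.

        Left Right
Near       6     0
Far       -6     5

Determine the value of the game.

30/17

Row minima: Near → 0, Far → -6; maximin = 0.
Column maxima: Left → 6, Right → 5; minimax = 5.
0 ≠ 5, so there is no saddle point; optimal play is mixed.
Let the kicker play Near with probability p. Expected payoff against Left: 6p + (-6)(1−p) = 12p − 6; against Right: 0p + 5(1−p) = −5p + 5.
Setting these equal: 12p − 6 = −5p + 5 ⇒ 17p = 11 ⇒ p = 11/17, and the value is (12)·(11/17) − 6 = 30/17.
For the keeper: with q = P(Left), equating Near's and Far's payoffs gives 6q = −11q + 5 ⇒ q = 5/17.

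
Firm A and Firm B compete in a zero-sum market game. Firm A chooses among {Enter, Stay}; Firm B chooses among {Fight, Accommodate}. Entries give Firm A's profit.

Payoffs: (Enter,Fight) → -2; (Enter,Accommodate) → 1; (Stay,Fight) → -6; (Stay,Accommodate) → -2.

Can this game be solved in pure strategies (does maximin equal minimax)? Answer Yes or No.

Row minima: Enter → -2, Stay → -6; maximin = -2.
Column maxima: Fight → -2, Accommodate → 1; minimax = -2.
maximin = minimax = -2, so a saddle point exists.

Yes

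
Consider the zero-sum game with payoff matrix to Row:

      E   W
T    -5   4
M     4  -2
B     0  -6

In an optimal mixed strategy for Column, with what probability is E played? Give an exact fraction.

Row minima: T → -5, M → -2, B → -6; maximin = -2.
Column maxima: E → 4, W → 4; minimax = 4.
-2 ≠ 4, so there is no saddle point; optimal play is mixed.
B is strictly dominated by M, so Row never plays it.
On the remaining 2×2 (T, M vs E, W):
Let Row play T with probability p. Expected payoff against E: (-5)p + 4(1−p) = −9p + 4; against W: 4p + (-2)(1−p) = 6p − 2.
Setting these equal: −9p + 4 = 6p − 2 ⇒ −15p = -6 ⇒ p = 2/5, and the value is (-9)·(2/5) + 4 = 2/5.
For Column: with q = P(E), equating T's and M's payoffs gives −9q + 4 = 6q − 2 ⇒ q = 2/5.

2/5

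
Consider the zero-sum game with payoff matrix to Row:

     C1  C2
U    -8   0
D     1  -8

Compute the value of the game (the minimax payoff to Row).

Row minima: U → -8, D → -8; maximin = -8.
Column maxima: C1 → 1, C2 → 0; minimax = 0.
-8 ≠ 0, so there is no saddle point; optimal play is mixed.
Let Row play U with probability p. Expected payoff against C1: (-8)p + 1(1−p) = −9p + 1; against C2: 0p + (-8)(1−p) = 8p − 8.
Setting these equal: −9p + 1 = 8p − 8 ⇒ −17p = -9 ⇒ p = 9/17, and the value is (-9)·(9/17) + 1 = -64/17.
For Column: with q = P(C1), equating U's and D's payoffs gives −8q = 9q − 8 ⇒ q = 8/17.

-64/17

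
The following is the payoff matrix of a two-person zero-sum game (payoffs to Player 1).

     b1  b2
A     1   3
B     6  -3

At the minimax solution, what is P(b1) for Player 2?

6/11

Row minima: A → 1, B → -3; maximin = 1.
Column maxima: b1 → 6, b2 → 3; minimax = 3.
1 ≠ 3, so there is no saddle point; optimal play is mixed.
Let Player 1 play A with probability p. Expected payoff against b1: 1p + 6(1−p) = −5p + 6; against b2: 3p + (-3)(1−p) = 6p − 3.
Setting these equal: −5p + 6 = 6p − 3 ⇒ −11p = -9 ⇒ p = 9/11, and the value is (-5)·(9/11) + 6 = 21/11.
For Player 2: with q = P(b1), equating A's and B's payoffs gives −2q + 3 = 9q − 3 ⇒ q = 6/11.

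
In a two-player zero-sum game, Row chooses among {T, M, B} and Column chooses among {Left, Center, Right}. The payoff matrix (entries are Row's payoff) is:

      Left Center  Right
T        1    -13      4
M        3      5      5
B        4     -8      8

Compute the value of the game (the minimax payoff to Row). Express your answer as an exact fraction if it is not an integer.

22/7

Row minima: T → -13, M → 3, B → -8; maximin = 3.
Column maxima: Left → 4, Center → 5, Right → 8; minimax = 4.
3 ≠ 4, so there is no saddle point; optimal play is mixed.
T is strictly dominated by M, so Row never plays it.
Right is strictly dominated by Left (it gives Row strictly more in every row), so Column never plays it.
On the remaining 2×2 (M, B vs Left, Center):
Let Row play M with probability p. Expected payoff against Left: 3p + 4(1−p) = −p + 4; against Center: 5p + (-8)(1−p) = 13p − 8.
Setting these equal: −p + 4 = 13p − 8 ⇒ −14p = -12 ⇒ p = 6/7, and the value is (-1)·(6/7) + 4 = 22/7.
For Column: with q = P(Left), equating M's and B's payoffs gives −2q + 5 = 12q − 8 ⇒ q = 13/14.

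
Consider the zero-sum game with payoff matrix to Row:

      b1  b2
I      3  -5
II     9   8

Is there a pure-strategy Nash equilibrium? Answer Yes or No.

Row minima: I → -5, II → 8; maximin = 8.
Column maxima: b1 → 9, b2 → 8; minimax = 8.
maximin = minimax = 8, so a saddle point exists.

Yes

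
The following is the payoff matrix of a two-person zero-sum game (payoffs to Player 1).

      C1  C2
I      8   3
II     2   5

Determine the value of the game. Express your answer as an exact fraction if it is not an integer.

Row minima: I → 3, II → 2; maximin = 3.
Column maxima: C1 → 8, C2 → 5; minimax = 5.
3 ≠ 5, so there is no saddle point; optimal play is mixed.
Let Player 1 play I with probability p. Expected payoff against C1: 8p + 2(1−p) = 6p + 2; against C2: 3p + 5(1−p) = −2p + 5.
Setting these equal: 6p + 2 = −2p + 5 ⇒ 8p = 3 ⇒ p = 3/8, and the value is (6)·(3/8) + 2 = 17/4.
For Player 2: with q = P(C1), equating I's and II's payoffs gives 5q + 3 = −3q + 5 ⇒ q = 1/4.

17/4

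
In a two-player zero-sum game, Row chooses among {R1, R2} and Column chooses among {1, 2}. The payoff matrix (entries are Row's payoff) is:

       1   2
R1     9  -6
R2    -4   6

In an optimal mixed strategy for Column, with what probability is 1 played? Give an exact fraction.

12/25

Row minima: R1 → -6, R2 → -4; maximin = -4.
Column maxima: 1 → 9, 2 → 6; minimax = 6.
-4 ≠ 6, so there is no saddle point; optimal play is mixed.
Let Row play R1 with probability p. Expected payoff against 1: 9p + (-4)(1−p) = 13p − 4; against 2: (-6)p + 6(1−p) = −12p + 6.
Setting these equal: 13p − 4 = −12p + 6 ⇒ 25p = 10 ⇒ p = 2/5, and the value is (13)·(2/5) − 4 = 6/5.
For Column: with q = P(1), equating R1's and R2's payoffs gives 15q − 6 = −10q + 6 ⇒ q = 12/25.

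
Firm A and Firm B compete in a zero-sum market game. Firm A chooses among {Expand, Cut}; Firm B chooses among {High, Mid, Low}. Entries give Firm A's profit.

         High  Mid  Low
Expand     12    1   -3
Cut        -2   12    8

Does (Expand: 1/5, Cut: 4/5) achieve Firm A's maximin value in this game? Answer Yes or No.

No

Against High this mix gives (1/5)·12 + (4/5)·(-2) = 4/5.
Against Mid this mix gives (1/5)·1 + (4/5)·12 = 49/5.
Against Low this mix gives (1/5)·(-3) + (4/5)·8 = 29/5.
Firm B will play High, holding Firm A to 4/5. Shifting weight toward the row that does better against High would raise this floor (the equalizing mix achieves 18/5 against both High and Low), so the proposed strategy is not optimal.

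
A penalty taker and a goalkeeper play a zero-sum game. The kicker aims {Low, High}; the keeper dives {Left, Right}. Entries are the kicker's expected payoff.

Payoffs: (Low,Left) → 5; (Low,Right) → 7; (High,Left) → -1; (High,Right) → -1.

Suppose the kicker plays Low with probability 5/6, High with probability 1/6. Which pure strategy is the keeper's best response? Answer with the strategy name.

If the keeper plays Left, the kicker's expected payoff is (5/6)·5 + (1/6)·(-1) = 4.
If the keeper plays Right, the kicker's expected payoff is (5/6)·7 + (1/6)·(-1) = 17/3.
The keeper minimizes the kicker's payoff; the smallest is 4, so the best response is Left.

Left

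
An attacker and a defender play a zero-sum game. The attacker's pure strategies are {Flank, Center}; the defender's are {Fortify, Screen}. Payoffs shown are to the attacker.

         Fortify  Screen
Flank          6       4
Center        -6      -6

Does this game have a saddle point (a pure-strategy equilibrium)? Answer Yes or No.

Row minima: Flank → 4, Center → -6; maximin = 4.
Column maxima: Fortify → 6, Screen → 4; minimax = 4.
maximin = minimax = 4, so a saddle point exists.

Yes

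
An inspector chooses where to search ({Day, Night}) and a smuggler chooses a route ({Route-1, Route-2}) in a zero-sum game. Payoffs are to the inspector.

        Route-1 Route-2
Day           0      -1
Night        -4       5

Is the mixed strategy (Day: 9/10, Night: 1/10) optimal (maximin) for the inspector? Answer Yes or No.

Yes

Against Route-1 this mix gives (9/10)·0 + (1/10)·(-4) = -2/5.
Against Route-2 this mix gives (9/10)·(-1) + (1/10)·5 = -2/5.
All of the smuggler's active replies (Route-1, Route-2) yield -2/5, and no column does worse for the inspector. The mix makes the smuggler indifferent and guarantees -2/5, so it is optimal.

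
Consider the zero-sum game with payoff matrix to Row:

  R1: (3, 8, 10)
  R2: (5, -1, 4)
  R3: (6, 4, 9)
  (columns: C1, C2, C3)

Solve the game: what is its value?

Row minima: R1 → 3, R2 → -1, R3 → 4; maximin = 4.
Column maxima: C1 → 6, C2 → 8, C3 → 10; minimax = 6.
4 ≠ 6, so there is no saddle point; optimal play is mixed.
R2 is strictly dominated by R3, so Row never plays it.
With R2 eliminated, C3 is strictly dominated by C1 (it gives Row strictly more in every remaining row), so Column never plays it.
On the remaining 2×2 (R1, R3 vs C1, C2):
Let Row play R1 with probability p. Expected payoff against C1: 3p + 6(1−p) = −3p + 6; against C2: 8p + 4(1−p) = 4p + 4.
Setting these equal: −3p + 6 = 4p + 4 ⇒ −7p = -2 ⇒ p = 2/7, and the value is (-3)·(2/7) + 6 = 36/7.
For Column: with q = P(C1), equating R1's and R3's payoffs gives −5q + 8 = 2q + 4 ⇒ q = 4/7.

36/7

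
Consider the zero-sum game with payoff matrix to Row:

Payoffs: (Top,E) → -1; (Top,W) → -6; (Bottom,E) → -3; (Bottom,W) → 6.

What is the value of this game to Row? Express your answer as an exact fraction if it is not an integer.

Row minima: Top → -6, Bottom → -3; maximin = -3.
Column maxima: E → -1, W → 6; minimax = -1.
-3 ≠ -1, so there is no saddle point; optimal play is mixed.
Let Row play Top with probability p. Expected payoff against E: (-1)p + (-3)(1−p) = 2p − 3; against W: (-6)p + 6(1−p) = −12p + 6.
Setting these equal: 2p − 3 = −12p + 6 ⇒ 14p = 9 ⇒ p = 9/14, and the value is (2)·(9/14) − 3 = -12/7.
For Column: with q = P(E), equating Top's and Bottom's payoffs gives 5q − 6 = −9q + 6 ⇒ q = 6/7.

-12/7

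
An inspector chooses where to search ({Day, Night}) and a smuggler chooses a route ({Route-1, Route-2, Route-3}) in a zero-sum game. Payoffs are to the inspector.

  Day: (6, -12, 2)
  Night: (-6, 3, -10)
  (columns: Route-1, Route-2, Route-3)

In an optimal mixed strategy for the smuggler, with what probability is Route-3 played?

Row minima: Day → -12, Night → -10; maximin = -10.
Column maxima: Route-1 → 6, Route-2 → 3, Route-3 → 2; minimax = 2.
-10 ≠ 2, so there is no saddle point; optimal play is mixed.
Route-1 is strictly dominated by Route-3 (it gives the inspector strictly more in every row), so the smuggler never plays it.
On the remaining 2×2 (Day, Night vs Route-2, Route-3):
Let the inspector play Day with probability p. Expected payoff against Route-2: (-12)p + 3(1−p) = −15p + 3; against Route-3: 2p + (-10)(1−p) = 12p − 10.
Setting these equal: −15p + 3 = 12p − 10 ⇒ −27p = -13 ⇒ p = 13/27, and the value is (-15)·(13/27) + 3 = -38/9.
For the smuggler: with q = P(Route-2), equating Day's and Night's payoffs gives −14q + 2 = 13q − 10 ⇒ q = 4/9.

5/9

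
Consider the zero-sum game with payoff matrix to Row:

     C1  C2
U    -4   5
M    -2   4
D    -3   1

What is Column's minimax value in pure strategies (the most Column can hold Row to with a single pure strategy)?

Column maxima: C1 → -2, C2 → 5.
The smallest of these is -2.

-2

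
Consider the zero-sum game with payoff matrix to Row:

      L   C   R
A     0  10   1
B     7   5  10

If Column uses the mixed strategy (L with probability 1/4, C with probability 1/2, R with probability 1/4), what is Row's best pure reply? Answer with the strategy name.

B

Expected payoff of A: (1/4)·0 + (1/2)·10 + (1/4)·1 = 21/4.
Expected payoff of B: (1/4)·7 + (1/2)·5 + (1/4)·10 = 27/4.
The largest is 27/4, so Row's best response is B.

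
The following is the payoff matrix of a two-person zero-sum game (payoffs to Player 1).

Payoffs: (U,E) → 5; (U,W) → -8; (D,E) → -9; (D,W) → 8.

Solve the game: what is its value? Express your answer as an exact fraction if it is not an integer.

-16/15

Row minima: U → -8, D → -9; maximin = -8.
Column maxima: E → 5, W → 8; minimax = 5.
-8 ≠ 5, so there is no saddle point; optimal play is mixed.
Let Player 1 play U with probability p. Expected payoff against E: 5p + (-9)(1−p) = 14p − 9; against W: (-8)p + 8(1−p) = −16p + 8.
Setting these equal: 14p − 9 = −16p + 8 ⇒ 30p = 17 ⇒ p = 17/30, and the value is (14)·(17/30) − 9 = -16/15.
For Player 2: with q = P(E), equating U's and D's payoffs gives 13q − 8 = −17q + 8 ⇒ q = 8/15.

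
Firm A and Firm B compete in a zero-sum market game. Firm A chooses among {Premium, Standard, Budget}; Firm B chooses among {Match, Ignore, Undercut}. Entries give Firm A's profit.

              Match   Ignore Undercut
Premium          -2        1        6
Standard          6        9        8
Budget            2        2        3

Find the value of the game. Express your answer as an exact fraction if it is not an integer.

Row minima: Premium → -2, Standard → 6, Budget → 2; maximin = 6.
Column maxima: Match → 6, Ignore → 9, Undercut → 8; minimax = 6.
Since maximin = minimax = 6, there is a saddle point and the value is 6.

6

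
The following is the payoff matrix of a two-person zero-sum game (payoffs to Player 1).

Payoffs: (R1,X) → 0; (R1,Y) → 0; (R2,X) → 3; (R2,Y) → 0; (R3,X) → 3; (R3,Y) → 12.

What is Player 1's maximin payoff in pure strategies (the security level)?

3

Row minima: R1 → 0, R2 → 0, R3 → 3.
The best of these is 3.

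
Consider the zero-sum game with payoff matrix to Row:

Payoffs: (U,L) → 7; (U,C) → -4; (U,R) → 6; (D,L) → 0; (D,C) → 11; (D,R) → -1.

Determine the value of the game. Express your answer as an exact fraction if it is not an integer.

Row minima: U → -4, D → -1; maximin = -1.
Column maxima: L → 7, C → 11, R → 6; minimax = 6.
-1 ≠ 6, so there is no saddle point; optimal play is mixed.
L is strictly dominated by R (it gives Row strictly more in every row), so Column never plays it.
On the remaining 2×2 (U, D vs C, R):
Let Row play U with probability p. Expected payoff against C: (-4)p + 11(1−p) = −15p + 11; against R: 6p + (-1)(1−p) = 7p − 1.
Setting these equal: −15p + 11 = 7p − 1 ⇒ −22p = -12 ⇒ p = 6/11, and the value is (-15)·(6/11) + 11 = 31/11.
For Column: with q = P(C), equating U's and D's payoffs gives −10q + 6 = 12q − 1 ⇒ q = 7/22.

31/11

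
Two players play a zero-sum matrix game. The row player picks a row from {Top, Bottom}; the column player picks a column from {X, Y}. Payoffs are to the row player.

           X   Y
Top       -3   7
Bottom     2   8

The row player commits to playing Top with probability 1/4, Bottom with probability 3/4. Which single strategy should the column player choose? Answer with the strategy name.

X

If the column player plays X, the row player's expected payoff is (1/4)·(-3) + (3/4)·2 = 3/4.
If the column player plays Y, the row player's expected payoff is (1/4)·7 + (3/4)·8 = 31/4.
The column player minimizes the row player's payoff; the smallest is 3/4, so the best response is X.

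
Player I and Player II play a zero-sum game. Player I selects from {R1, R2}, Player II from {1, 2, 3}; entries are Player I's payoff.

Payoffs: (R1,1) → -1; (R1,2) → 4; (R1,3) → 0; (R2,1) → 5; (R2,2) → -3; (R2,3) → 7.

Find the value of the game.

Row minima: R1 → -1, R2 → -3; maximin = -1.
Column maxima: 1 → 5, 2 → 4, 3 → 7; minimax = 4.
-1 ≠ 4, so there is no saddle point; optimal play is mixed.
3 is strictly dominated by 1 (it gives Player I strictly more in every row), so Player II never plays it.
On the remaining 2×2 (R1, R2 vs 1, 2):
Let Player I play R1 with probability p. Expected payoff against 1: (-1)p + 5(1−p) = −6p + 5; against 2: 4p + (-3)(1−p) = 7p − 3.
Setting these equal: −6p + 5 = 7p − 3 ⇒ −13p = -8 ⇒ p = 8/13, and the value is (-6)·(8/13) + 5 = 17/13.
For Player II: with q = P(1), equating R1's and R2's payoffs gives −5q + 4 = 8q − 3 ⇒ q = 7/13.

17/13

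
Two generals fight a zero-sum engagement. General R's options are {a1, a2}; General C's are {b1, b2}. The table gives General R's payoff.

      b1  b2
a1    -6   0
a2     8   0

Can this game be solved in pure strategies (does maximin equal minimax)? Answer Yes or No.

Yes

Row minima: a1 → -6, a2 → 0; maximin = 0.
Column maxima: b1 → 8, b2 → 0; minimax = 0.
maximin = minimax = 0, so a saddle point exists.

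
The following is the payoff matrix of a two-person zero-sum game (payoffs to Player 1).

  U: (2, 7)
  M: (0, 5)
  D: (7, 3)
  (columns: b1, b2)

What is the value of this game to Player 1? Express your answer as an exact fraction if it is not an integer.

Row minima: U → 2, M → 0, D → 3; maximin = 3.
Column maxima: b1 → 7, b2 → 7; minimax = 7.
3 ≠ 7, so there is no saddle point; optimal play is mixed.
M is strictly dominated by U, so Player 1 never plays it.
On the remaining 2×2 (U, D vs b1, b2):
Let Player 1 play U with probability p. Expected payoff against b1: 2p + 7(1−p) = −5p + 7; against b2: 7p + 3(1−p) = 4p + 3.
Setting these equal: −5p + 7 = 4p + 3 ⇒ −9p = -4 ⇒ p = 4/9, and the value is (-5)·(4/9) + 7 = 43/9.
For Player 2: with q = P(b1), equating U's and D's payoffs gives −5q + 7 = 4q + 3 ⇒ q = 4/9.

43/9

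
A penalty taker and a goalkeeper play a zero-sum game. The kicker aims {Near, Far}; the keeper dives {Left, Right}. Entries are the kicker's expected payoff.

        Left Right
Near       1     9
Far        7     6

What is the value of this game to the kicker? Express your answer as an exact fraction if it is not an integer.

Row minima: Near → 1, Far → 6; maximin = 6.
Column maxima: Left → 7, Right → 9; minimax = 7.
6 ≠ 7, so there is no saddle point; optimal play is mixed.
Let the kicker play Near with probability p. Expected payoff against Left: 1p + 7(1−p) = −6p + 7; against Right: 9p + 6(1−p) = 3p + 6.
Setting these equal: −6p + 7 = 3p + 6 ⇒ −9p = -1 ⇒ p = 1/9, and the value is (-6)·(1/9) + 7 = 19/3.
For the keeper: with q = P(Left), equating Near's and Far's payoffs gives −8q + 9 = q + 6 ⇒ q = 1/3.

19/3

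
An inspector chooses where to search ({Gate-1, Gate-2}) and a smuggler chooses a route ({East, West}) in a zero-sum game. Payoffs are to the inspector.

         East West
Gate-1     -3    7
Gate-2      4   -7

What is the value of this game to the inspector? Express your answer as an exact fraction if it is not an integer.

Row minima: Gate-1 → -3, Gate-2 → -7; maximin = -3.
Column maxima: East → 4, West → 7; minimax = 4.
-3 ≠ 4, so there is no saddle point; optimal play is mixed.
Let the inspector play Gate-1 with probability p. Expected payoff against East: (-3)p + 4(1−p) = −7p + 4; against West: 7p + (-7)(1−p) = 14p − 7.
Setting these equal: −7p + 4 = 14p − 7 ⇒ −21p = -11 ⇒ p = 11/21, and the value is (-7)·(11/21) + 4 = 1/3.
For the smuggler: with q = P(East), equating Gate-1's and Gate-2's payoffs gives −10q + 7 = 11q − 7 ⇒ q = 2/3.

1/3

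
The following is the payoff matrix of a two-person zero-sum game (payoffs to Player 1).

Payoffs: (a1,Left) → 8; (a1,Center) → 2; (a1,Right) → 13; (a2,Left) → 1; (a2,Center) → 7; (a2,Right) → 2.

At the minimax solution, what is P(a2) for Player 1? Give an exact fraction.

Row minima: a1 → 2, a2 → 1; maximin = 2.
Column maxima: Left → 8, Center → 7, Right → 13; minimax = 7.
2 ≠ 7, so there is no saddle point; optimal play is mixed.
Right is strictly dominated by Left (it gives Player 1 strictly more in every row), so Player 2 never plays it.
On the remaining 2×2 (a1, a2 vs Left, Center):
Let Player 1 play a1 with probability p. Expected payoff against Left: 8p + 1(1−p) = 7p + 1; against Center: 2p + 7(1−p) = −5p + 7.
Setting these equal: 7p + 1 = −5p + 7 ⇒ 12p = 6 ⇒ p = 1/2, and the value is (7)·(1/2) + 1 = 9/2.
For Player 2: with q = P(Left), equating a1's and a2's payoffs gives 6q + 2 = −6q + 7 ⇒ q = 5/12.

1/2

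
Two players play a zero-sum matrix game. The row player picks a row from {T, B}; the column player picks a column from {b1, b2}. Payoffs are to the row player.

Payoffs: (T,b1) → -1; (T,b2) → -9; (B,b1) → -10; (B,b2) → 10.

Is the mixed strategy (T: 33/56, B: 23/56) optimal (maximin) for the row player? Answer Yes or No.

No

Against b1 this mix gives (33/56)·(-1) + (23/56)·(-10) = -263/56.
Against b2 this mix gives (33/56)·(-9) + (23/56)·10 = -67/56.
The column player will play b1, holding the row player to -263/56. Shifting weight toward the row that does better against b1 would raise this floor (the equalizing mix achieves -25/7 against both b1 and b2), so the proposed strategy is not optimal.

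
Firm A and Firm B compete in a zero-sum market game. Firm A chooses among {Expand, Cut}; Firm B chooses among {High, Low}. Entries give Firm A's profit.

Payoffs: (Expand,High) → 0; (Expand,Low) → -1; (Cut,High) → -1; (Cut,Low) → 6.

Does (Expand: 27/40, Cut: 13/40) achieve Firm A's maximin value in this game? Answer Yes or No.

Against High this mix gives (27/40)·0 + (13/40)·(-1) = -13/40.
Against Low this mix gives (27/40)·(-1) + (13/40)·6 = 51/40.
Firm B will play High, holding Firm A to -13/40. Shifting weight toward the row that does better against High would raise this floor (the equalizing mix achieves -1/8 against both High and Low), so the proposed strategy is not optimal.

No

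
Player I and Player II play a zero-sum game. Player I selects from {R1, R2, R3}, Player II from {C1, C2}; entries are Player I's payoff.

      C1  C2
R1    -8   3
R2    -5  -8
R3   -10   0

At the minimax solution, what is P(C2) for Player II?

3/14

Row minima: R1 → -8, R2 → -8, R3 → -10; maximin = -8.
Column maxima: C1 → -5, C2 → 3; minimax = -5.
-8 ≠ -5, so there is no saddle point; optimal play is mixed.
R3 is strictly dominated by R1, so Player I never plays it.
On the remaining 2×2 (R1, R2 vs C1, C2):
Let Player I play R1 with probability p. Expected payoff against C1: (-8)p + (-5)(1−p) = −3p − 5; against C2: 3p + (-8)(1−p) = 11p − 8.
Setting these equal: −3p − 5 = 11p − 8 ⇒ −14p = -3 ⇒ p = 3/14, and the value is (-3)·(3/14) − 5 = -79/14.
For Player II: with q = P(C1), equating R1's and R2's payoffs gives −11q + 3 = 3q − 8 ⇒ q = 11/14.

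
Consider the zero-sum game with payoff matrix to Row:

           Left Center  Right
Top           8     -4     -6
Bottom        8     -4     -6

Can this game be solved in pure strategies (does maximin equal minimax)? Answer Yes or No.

Row minima: Top → -6, Bottom → -6; maximin = -6.
Column maxima: Left → 8, Center → -4, Right → -6; minimax = -6.
maximin = minimax = -6, so a saddle point exists.

Yes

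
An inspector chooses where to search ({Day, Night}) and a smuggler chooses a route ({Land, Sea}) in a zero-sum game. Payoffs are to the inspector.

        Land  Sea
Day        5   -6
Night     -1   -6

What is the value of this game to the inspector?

Row minima: Day → -6, Night → -6; maximin = -6.
Column maxima: Land → 5, Sea → -6; minimax = -6.
Since maximin = minimax = -6, there is a saddle point and the value is -6.

-6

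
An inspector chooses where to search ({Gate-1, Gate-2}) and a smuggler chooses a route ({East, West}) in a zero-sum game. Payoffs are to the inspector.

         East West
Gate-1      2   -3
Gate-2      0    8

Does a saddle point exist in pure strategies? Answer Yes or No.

Row minima: Gate-1 → -3, Gate-2 → 0; maximin = 0.
Column maxima: East → 2, West → 8; minimax = 2.
0 ≠ 2, so no pure-strategy equilibrium exists.

No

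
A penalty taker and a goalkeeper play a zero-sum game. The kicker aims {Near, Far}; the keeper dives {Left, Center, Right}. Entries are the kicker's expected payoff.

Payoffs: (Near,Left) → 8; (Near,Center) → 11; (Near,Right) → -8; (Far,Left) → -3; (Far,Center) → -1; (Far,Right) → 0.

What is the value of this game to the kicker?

Row minima: Near → -8, Far → -3; maximin = -3.
Column maxima: Left → 8, Center → 11, Right → 0; minimax = 0.
-3 ≠ 0, so there is no saddle point; optimal play is mixed.
Center is strictly dominated by Left (it gives the kicker strictly more in every row), so the keeper never plays it.
On the remaining 2×2 (Near, Far vs Left, Right):
Let the kicker play Near with probability p. Expected payoff against Left: 8p + (-3)(1−p) = 11p − 3; against Right: (-8)p + 0(1−p) = −8p.
Setting these equal: 11p − 3 = −8p ⇒ 19p = 3 ⇒ p = 3/19, and the value is (11)·(3/19) − 3 = -24/19.
For the keeper: with q = P(Left), equating Near's and Far's payoffs gives 16q − 8 = −3q ⇒ q = 8/19.

-24/19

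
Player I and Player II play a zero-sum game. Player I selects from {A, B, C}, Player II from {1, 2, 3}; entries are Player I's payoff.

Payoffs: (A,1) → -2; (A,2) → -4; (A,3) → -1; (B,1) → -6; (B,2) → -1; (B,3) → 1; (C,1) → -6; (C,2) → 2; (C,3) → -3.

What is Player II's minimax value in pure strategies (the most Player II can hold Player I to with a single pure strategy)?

-2

Column maxima: 1 → -2, 2 → 2, 3 → 1.
The smallest of these is -2.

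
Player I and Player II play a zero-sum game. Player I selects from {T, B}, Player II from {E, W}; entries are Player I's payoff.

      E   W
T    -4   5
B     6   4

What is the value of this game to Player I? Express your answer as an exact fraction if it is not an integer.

Row minima: T → -4, B → 4; maximin = 4.
Column maxima: E → 6, W → 5; minimax = 5.
4 ≠ 5, so there is no saddle point; optimal play is mixed.
Let Player I play T with probability p. Expected payoff against E: (-4)p + 6(1−p) = −10p + 6; against W: 5p + 4(1−p) = p + 4.
Setting these equal: −10p + 6 = p + 4 ⇒ −11p = -2 ⇒ p = 2/11, and the value is (-10)·(2/11) + 6 = 46/11.
For Player II: with q = P(E), equating T's and B's payoffs gives −9q + 5 = 2q + 4 ⇒ q = 1/11.

46/11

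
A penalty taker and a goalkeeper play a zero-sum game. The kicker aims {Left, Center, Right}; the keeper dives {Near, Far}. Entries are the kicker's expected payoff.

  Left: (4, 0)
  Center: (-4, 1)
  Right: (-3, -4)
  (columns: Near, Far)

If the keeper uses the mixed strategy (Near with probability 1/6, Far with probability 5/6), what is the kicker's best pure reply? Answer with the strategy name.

Expected payoff of Left: (1/6)·4 + (5/6)·0 = 2/3.
Expected payoff of Center: (1/6)·(-4) + (5/6)·1 = 1/6.
Expected payoff of Right: (1/6)·(-3) + (5/6)·(-4) = -23/6.
The largest is 2/3, so the kicker's best response is Left.

Left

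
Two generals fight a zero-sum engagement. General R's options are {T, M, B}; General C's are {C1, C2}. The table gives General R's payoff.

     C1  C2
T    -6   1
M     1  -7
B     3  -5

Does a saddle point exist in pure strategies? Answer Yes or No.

Row minima: T → -6, M → -7, B → -5; maximin = -5.
Column maxima: C1 → 3, C2 → 1; minimax = 1.
-5 ≠ 1, so no pure-strategy equilibrium exists.

No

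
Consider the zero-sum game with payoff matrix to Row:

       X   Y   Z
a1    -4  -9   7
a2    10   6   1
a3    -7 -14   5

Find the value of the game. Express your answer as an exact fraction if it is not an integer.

17/7

Row minima: a1 → -9, a2 → 1, a3 → -14; maximin = 1.
Column maxima: X → 10, Y → 6, Z → 7; minimax = 6.
1 ≠ 6, so there is no saddle point; optimal play is mixed.
a3 is strictly dominated by a1, so Row never plays it.
X is strictly dominated by Y (it gives Row strictly more in every row), so Column never plays it.
On the remaining 2×2 (a1, a2 vs Y, Z):
Let Row play a1 with probability p. Expected payoff against Y: (-9)p + 6(1−p) = −15p + 6; against Z: 7p + 1(1−p) = 6p + 1.
Setting these equal: −15p + 6 = 6p + 1 ⇒ −21p = -5 ⇒ p = 5/21, and the value is (-15)·(5/21) + 6 = 17/7.
For Column: with q = P(Y), equating a1's and a2's payoffs gives −16q + 7 = 5q + 1 ⇒ q = 2/7.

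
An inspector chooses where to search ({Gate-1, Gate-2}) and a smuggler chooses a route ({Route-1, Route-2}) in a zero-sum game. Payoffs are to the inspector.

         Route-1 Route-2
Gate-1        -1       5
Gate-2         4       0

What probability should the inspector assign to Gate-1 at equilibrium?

2/5

Row minima: Gate-1 → -1, Gate-2 → 0; maximin = 0.
Column maxima: Route-1 → 4, Route-2 → 5; minimax = 4.
0 ≠ 4, so there is no saddle point; optimal play is mixed.
Let the inspector play Gate-1 with probability p. Expected payoff against Route-1: (-1)p + 4(1−p) = −5p + 4; against Route-2: 5p + 0(1−p) = 5p.
Setting these equal: −5p + 4 = 5p ⇒ −10p = -4 ⇒ p = 2/5, and the value is (-5)·(2/5) + 4 = 2.
For the smuggler: with q = P(Route-1), equating Gate-1's and Gate-2's payoffs gives −6q + 5 = 4q ⇒ q = 1/2.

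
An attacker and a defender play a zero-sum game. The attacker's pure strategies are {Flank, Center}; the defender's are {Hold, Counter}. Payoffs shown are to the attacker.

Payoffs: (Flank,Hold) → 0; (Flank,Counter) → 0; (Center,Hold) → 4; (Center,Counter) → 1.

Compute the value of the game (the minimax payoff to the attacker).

Row minima: Flank → 0, Center → 1; maximin = 1.
Column maxima: Hold → 4, Counter → 1; minimax = 1.
Since maximin = minimax = 1, there is a saddle point and the value is 1.

1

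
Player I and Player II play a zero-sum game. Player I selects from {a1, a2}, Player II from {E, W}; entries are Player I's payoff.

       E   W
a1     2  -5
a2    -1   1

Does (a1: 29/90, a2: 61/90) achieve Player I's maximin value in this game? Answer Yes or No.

No

Against E this mix gives (29/90)·2 + (61/90)·(-1) = -1/30.
Against W this mix gives (29/90)·(-5) + (61/90)·1 = -14/15.
Player II will play W, holding Player I to -14/15. Shifting weight toward the row that does better against W would raise this floor (the equalizing mix achieves -1/3 against both W and E), so the proposed strategy is not optimal.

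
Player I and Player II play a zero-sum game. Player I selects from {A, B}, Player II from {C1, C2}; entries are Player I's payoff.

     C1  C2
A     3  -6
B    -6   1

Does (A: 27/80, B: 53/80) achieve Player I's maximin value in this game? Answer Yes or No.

No

Against C1 this mix gives (27/80)·3 + (53/80)·(-6) = -237/80.
Against C2 this mix gives (27/80)·(-6) + (53/80)·1 = -109/80.
Player II will play C1, holding Player I to -237/80. Shifting weight toward the row that does better against C1 would raise this floor (the equalizing mix achieves -33/16 against both C1 and C2), so the proposed strategy is not optimal.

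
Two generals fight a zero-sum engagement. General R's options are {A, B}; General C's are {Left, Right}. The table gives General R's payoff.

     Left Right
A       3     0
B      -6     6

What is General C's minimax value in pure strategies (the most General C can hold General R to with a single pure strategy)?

3

Column maxima: Left → 3, Right → 6.
The smallest of these is 3.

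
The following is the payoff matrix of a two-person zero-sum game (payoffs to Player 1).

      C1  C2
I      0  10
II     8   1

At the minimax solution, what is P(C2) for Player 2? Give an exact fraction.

8/17

Row minima: I → 0, II → 1; maximin = 1.
Column maxima: C1 → 8, C2 → 10; minimax = 8.
1 ≠ 8, so there is no saddle point; optimal play is mixed.
Let Player 1 play I with probability p. Expected payoff against C1: 0p + 8(1−p) = −8p + 8; against C2: 10p + 1(1−p) = 9p + 1.
Setting these equal: −8p + 8 = 9p + 1 ⇒ −17p = -7 ⇒ p = 7/17, and the value is (-8)·(7/17) + 8 = 80/17.
For Player 2: with q = P(C1), equating I's and II's payoffs gives −10q + 10 = 7q + 1 ⇒ q = 9/17.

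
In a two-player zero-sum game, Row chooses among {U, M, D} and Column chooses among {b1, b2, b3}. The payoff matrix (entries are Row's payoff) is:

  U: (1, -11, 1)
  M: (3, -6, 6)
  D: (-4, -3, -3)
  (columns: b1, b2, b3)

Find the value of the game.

-33/10

Row minima: U → -11, M → -6, D → -4; maximin = -4.
Column maxima: b1 → 3, b2 → -3, b3 → 6; minimax = -3.
-4 ≠ -3, so there is no saddle point; optimal play is mixed.
U is strictly dominated by M, so Row never plays it.
With U eliminated, b3 is strictly dominated by b1 (it gives Row strictly more in every remaining row), so Column never plays it.
On the remaining 2×2 (M, D vs b1, b2):
Let Row play M with probability p. Expected payoff against b1: 3p + (-4)(1−p) = 7p − 4; against b2: (-6)p + (-3)(1−p) = −3p − 3.
Setting these equal: 7p − 4 = −3p − 3 ⇒ 10p = 1 ⇒ p = 1/10, and the value is (7)·(1/10) − 4 = -33/10.
For Column: with q = P(b1), equating M's and D's payoffs gives 9q − 6 = −q − 3 ⇒ q = 3/10.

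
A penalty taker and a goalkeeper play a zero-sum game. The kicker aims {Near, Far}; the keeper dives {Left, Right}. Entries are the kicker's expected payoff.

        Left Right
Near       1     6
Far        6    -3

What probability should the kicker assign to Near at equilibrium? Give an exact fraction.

Row minima: Near → 1, Far → -3; maximin = 1.
Column maxima: Left → 6, Right → 6; minimax = 6.
1 ≠ 6, so there is no saddle point; optimal play is mixed.
Let the kicker play Near with probability p. Expected payoff against Left: 1p + 6(1−p) = −5p + 6; against Right: 6p + (-3)(1−p) = 9p − 3.
Setting these equal: −5p + 6 = 9p − 3 ⇒ −14p = -9 ⇒ p = 9/14, and the value is (-5)·(9/14) + 6 = 39/14.
For the keeper: with q = P(Left), equating Near's and Far's payoffs gives −5q + 6 = 9q − 3 ⇒ q = 9/14.

9/14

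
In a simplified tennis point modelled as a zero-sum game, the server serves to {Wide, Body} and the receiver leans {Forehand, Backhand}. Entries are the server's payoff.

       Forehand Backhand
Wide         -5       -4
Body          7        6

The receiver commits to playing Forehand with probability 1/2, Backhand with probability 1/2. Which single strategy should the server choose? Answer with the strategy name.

Expected payoff of Wide: (1/2)·(-5) + (1/2)·(-4) = -9/2.
Expected payoff of Body: (1/2)·7 + (1/2)·6 = 13/2.
The largest is 13/2, so the server's best response is Body.

Body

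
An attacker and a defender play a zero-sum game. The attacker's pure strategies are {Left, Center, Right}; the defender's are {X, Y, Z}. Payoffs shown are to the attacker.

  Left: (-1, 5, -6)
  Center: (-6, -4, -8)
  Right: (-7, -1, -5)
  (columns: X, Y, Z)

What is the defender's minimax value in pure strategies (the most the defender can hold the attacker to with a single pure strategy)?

Column maxima: X → -1, Y → 5, Z → -5.
The smallest of these is -5.

-5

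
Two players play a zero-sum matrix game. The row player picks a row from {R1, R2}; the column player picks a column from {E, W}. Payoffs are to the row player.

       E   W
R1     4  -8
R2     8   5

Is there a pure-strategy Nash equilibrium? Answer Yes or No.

Yes

Row minima: R1 → -8, R2 → 5; maximin = 5.
Column maxima: E → 8, W → 5; minimax = 5.
maximin = minimax = 5, so a saddle point exists.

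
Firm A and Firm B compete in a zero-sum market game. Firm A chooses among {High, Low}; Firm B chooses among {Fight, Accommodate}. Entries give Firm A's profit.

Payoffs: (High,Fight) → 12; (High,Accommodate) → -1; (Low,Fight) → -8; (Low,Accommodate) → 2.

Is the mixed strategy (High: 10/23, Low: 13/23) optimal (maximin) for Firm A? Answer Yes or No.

Against Fight this mix gives (10/23)·12 + (13/23)·(-8) = 16/23.
Against Accommodate this mix gives (10/23)·(-1) + (13/23)·2 = 16/23.
All of Firm B's active replies (Fight, Accommodate) yield 16/23, and no column does worse for Firm A. The mix makes Firm B indifferent and guarantees 16/23, so it is optimal.

Yes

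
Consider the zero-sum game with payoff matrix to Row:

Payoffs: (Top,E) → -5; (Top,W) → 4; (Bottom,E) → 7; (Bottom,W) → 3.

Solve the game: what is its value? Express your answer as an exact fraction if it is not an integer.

Row minima: Top → -5, Bottom → 3; maximin = 3.
Column maxima: E → 7, W → 4; minimax = 4.
3 ≠ 4, so there is no saddle point; optimal play is mixed.
Let Row play Top with probability p. Expected payoff against E: (-5)p + 7(1−p) = −12p + 7; against W: 4p + 3(1−p) = p + 3.
Setting these equal: −12p + 7 = p + 3 ⇒ −13p = -4 ⇒ p = 4/13, and the value is (-12)·(4/13) + 7 = 43/13.
For Column: with q = P(E), equating Top's and Bottom's payoffs gives −9q + 4 = 4q + 3 ⇒ q = 1/13.

43/13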